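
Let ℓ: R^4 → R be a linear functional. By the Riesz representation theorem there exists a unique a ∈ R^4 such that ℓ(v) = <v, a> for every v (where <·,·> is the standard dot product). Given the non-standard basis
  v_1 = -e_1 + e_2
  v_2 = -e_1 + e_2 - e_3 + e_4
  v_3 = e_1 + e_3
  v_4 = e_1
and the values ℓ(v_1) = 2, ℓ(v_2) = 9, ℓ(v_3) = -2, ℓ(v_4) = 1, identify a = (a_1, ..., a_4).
a = (1, 3, -3, 4)

Write a = (a_1, ..., a_4) in the standard basis. For each basis vector v_i, ℓ(v_i) = <v_i, a> is a linear equation in the a_j's. Collect the n equations into a matrix system V a = ℓ, where row i of V is v_i (expressed in the standard basis). Since V is invertible (lower-triangular with 1s on the diagonal, up to permutation), solve by back-substitution:
  V =
[[-1, 1, 0, 0],
 [-1, 1, -1, 1],
 [1, 0, 1, 0],
 [1, 0, 0, 0]]
  V a = (2, 9, -2, 1)
Solving gives a = (1, 3, -3, 4).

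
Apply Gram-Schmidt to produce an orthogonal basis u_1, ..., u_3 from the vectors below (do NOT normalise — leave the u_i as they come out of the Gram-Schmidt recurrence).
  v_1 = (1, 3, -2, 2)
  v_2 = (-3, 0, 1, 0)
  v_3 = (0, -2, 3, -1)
Orthogonal basis:
  u_1 = (1, 3, -2, 2)
  u_2 = (-49/18, 5/6, 4/9, 5/9)
  u_3 = (77/155, 13/31, 231/155, 19/31)

Apply the Gram-Schmidt recurrence
  u_1 = v_1
  u_i = v_i − Σ_{j<i} ((v_i · u_j) / (u_j · u_j)) · u_j.

Step by step this gives:
  u_1 = (1, 3, -2, 2)
  u_2 = (-49/18, 5/6, 4/9, 5/9)
  u_3 = (77/155, 13/31, 231/155, 19/31)

Orthogonality check:
  u_2 · u_1 = 0 (should be 0)
  u_3 · u_1 = 0 (should be 0)
  u_3 · u_2 = 0 (should be 0)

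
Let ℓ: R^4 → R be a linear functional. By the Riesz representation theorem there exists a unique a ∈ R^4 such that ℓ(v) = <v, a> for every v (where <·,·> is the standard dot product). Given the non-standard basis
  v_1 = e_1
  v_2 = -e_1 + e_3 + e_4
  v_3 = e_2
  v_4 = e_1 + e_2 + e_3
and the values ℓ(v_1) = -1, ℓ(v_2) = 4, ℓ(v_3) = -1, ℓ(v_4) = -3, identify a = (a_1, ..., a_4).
a = (-1, -1, -1, 4)

Write a = (a_1, ..., a_4) in the standard basis. For each basis vector v_i, ℓ(v_i) = <v_i, a> is a linear equation in the a_j's. Collect the n equations into a matrix system V a = ℓ, where row i of V is v_i (expressed in the standard basis). Since V is invertible (lower-triangular with 1s on the diagonal, up to permutation), solve by back-substitution:
  V =
[[1, 0, 0, 0],
 [-1, 0, 1, 1],
 [0, 1, 0, 0],
 [1, 1, 1, 0]]
  V a = (-1, 4, -1, -3)
Solving gives a = (-1, -1, -1, 4).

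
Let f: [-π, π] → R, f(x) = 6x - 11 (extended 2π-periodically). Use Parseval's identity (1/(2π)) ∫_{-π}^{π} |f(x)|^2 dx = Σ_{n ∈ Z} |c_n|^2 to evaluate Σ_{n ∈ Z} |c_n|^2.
Σ |c_n|^2 = 12π^2 + 121

Expand and integrate term by term over [-π, π]:
  ∫ (6x)^2 dx = 36·(2π^3/3); ∫ 2·6·(-11)·x dx = 0 (odd integrand); ∫ (-11)^2 dx = 121·2π.
So (1/(2π)) ∫_{-π}^{π} (6x - 11)^2 dx = 36π^2/3 + 121 = 12π^2 + 121.
Parseval ⇒ Σ |c_n|^2 = 12π^2 + 121.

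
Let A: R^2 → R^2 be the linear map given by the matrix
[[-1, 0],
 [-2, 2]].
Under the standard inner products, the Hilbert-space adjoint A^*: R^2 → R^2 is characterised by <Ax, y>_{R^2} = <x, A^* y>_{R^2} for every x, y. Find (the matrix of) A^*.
A^* = A^T =
[[-1, -2],
 [0, 2]]

For real matrices with standard dot products, the defining identity <Ax, y> = <x, A^* y> gives (Ax)^T y = x^T (A^*) y, i.e. x^T A^T y = x^T (A^*) y. Since this holds for all x, y, we must have A^* = A^T. Therefore
A^* =
[[-1, -2],
 [0, 2]].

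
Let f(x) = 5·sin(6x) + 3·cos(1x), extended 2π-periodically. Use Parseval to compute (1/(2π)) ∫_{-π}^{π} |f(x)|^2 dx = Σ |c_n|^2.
Σ |c_n|^2 = 17

Expand |f|^2 and use orthogonality of {sin(nx), cos(mx)} on [-π, π]:
  ∫_{-π}^{π} sin(nx)^2 dx = π, ∫ cos(mx)^2 dx = π, and cross terms integrate to 0.
So ∫_{-π}^{π} f(x)^2 dx = 5^2 · π + 3^2 · π = (25 + 9)π.
Divide by 2π: (25 + 9)/2 = 17.
By Parseval, this equals Σ |c_n|^2.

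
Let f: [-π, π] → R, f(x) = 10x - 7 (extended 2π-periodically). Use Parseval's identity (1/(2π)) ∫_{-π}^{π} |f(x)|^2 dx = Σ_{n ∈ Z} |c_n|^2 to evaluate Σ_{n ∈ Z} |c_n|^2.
Σ |c_n|^2 = 100π^2/3 + 49

Expand and integrate term by term over [-π, π]:
  ∫ (10x)^2 dx = 100·(2π^3/3); ∫ 2·10·(-7)·x dx = 0 (odd integrand); ∫ (-7)^2 dx = 49·2π.
So (1/(2π)) ∫_{-π}^{π} (10x - 7)^2 dx = 100π^2/3 + 49 = 100π^2/3 + 49.
Parseval ⇒ Σ |c_n|^2 = 100π^2/3 + 49.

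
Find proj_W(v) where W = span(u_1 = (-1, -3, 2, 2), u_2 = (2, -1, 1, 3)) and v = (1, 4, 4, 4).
proj_W(v) = (59/21, 2/21, 1/3, 19/7)

Set up U = [u_1 | ... | u_2] ∈ R^(4×2). The projector onto W = col(U) is P = U (U^T U)^(-1) U^T.
Compute U^T U =
  [18, 9]
  [9, 15],
and U^T v = (3, 14).
Solve U^T U · c = U^T v for the coefficients: c = (-3/7, 25/21). The projection is proj_W(v) = U c.
Check: (v - proj_W(v)) · u_1 = 0  (should be 0).
Check: (v - proj_W(v)) · u_2 = 0  (should be 0).
Result: proj_W(v) = (59/21, 2/21, 1/3, 19/7).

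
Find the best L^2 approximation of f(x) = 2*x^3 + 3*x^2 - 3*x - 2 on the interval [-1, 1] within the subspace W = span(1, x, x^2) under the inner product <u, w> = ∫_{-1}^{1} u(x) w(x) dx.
g(x) = 3*x^2 - 9*x/5 - 2

The best approximation g ∈ W is the orthogonal projection of f onto W. Writing g = a_0 + a_1 x + a_2 x^2, the coefficients solve the normal equations G · a = b where
  G_{ij} = <φ_i, φ_j> and b_i = <f, φ_i>, with φ_0 = 1, φ_1 = x, φ_2 = x^2.
G =
  [2, 0, 2/3]
  [0, 2/3, 0]
  [2/3, 0, 2/5],
b = (-2, -6/5, -2/15).
Solving gives a_0 = -2, a_1 = -9/5, a_2 = 3, so
  g(x) = 3*x^2 - 9*x/5 - 2.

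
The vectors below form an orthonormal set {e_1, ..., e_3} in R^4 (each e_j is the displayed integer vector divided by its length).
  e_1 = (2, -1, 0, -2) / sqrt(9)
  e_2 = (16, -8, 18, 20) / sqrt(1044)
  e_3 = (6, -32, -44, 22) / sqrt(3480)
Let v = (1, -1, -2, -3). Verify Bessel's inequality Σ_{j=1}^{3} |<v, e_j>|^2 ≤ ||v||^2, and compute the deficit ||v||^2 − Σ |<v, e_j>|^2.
Σ |<v, e_j>|^2 = 15; ||v||^2 = 15; deficit = 0

Write each e_j = u_j / sqrt(<u_j, u_j>) where u_j is the displayed integer vector. Then <v, e_j> = <v, u_j> / sqrt(<u_j, u_j>), so |<v, e_j>|^2 = <v, u_j>^2 / <u_j, u_j>.
Coefficients: <v, e_1> = 9/sqrt(9), <v, e_2> = -72/sqrt(1044), <v, e_3> = 60/sqrt(3480).
Square and sum: Σ |<v, e_j>|^2 = 15.
Compute ||v||^2 = v·v = 15.
Deficit = 15 − 15 = 0 ≥ 0, confirming Bessel's inequality. (The deficit equals ||v − Σ <v,e_j> e_j||^2, the squared distance from v to span{e_j}.)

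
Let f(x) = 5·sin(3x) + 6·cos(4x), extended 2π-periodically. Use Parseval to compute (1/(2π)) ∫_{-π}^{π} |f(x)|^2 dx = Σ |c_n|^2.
Σ |c_n|^2 = 61/2

Expand |f|^2 and use orthogonality of {sin(nx), cos(mx)} on [-π, π]:
  ∫_{-π}^{π} sin(nx)^2 dx = π, ∫ cos(mx)^2 dx = π, and cross terms integrate to 0.
So ∫_{-π}^{π} f(x)^2 dx = 5^2 · π + 6^2 · π = (25 + 36)π.
Divide by 2π: (25 + 36)/2 = 61/2.
By Parseval, this equals Σ |c_n|^2.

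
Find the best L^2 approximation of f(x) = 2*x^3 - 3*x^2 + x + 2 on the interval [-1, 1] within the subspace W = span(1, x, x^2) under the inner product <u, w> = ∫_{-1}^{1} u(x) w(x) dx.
g(x) = -3*x^2 + 11*x/5 + 2

The best approximation g ∈ W is the orthogonal projection of f onto W. Writing g = a_0 + a_1 x + a_2 x^2, the coefficients solve the normal equations G · a = b where
  G_{ij} = <φ_i, φ_j> and b_i = <f, φ_i>, with φ_0 = 1, φ_1 = x, φ_2 = x^2.
G =
  [2, 0, 2/3]
  [0, 2/3, 0]
  [2/3, 0, 2/5],
b = (2, 22/15, 2/15).
Solving gives a_0 = 2, a_1 = 11/5, a_2 = -3, so
  g(x) = -3*x^2 + 11*x/5 + 2.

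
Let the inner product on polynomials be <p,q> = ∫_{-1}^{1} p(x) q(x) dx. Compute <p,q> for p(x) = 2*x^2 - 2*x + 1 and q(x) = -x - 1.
<p,q> = -2

Expand the product: p(x)·q(x) = -2*x^3 + x - 1.
∫_{-1}^{1} of each monomial x^k gives [2/(k+1) if k even, 0 if k odd]. Integrating term-by-term (or equivalently evaluating the antiderivative F(x) = -x^4/2 + x^2/2 - x at the endpoints):
  F(1) − F(−1) = -1 − (1) = -2.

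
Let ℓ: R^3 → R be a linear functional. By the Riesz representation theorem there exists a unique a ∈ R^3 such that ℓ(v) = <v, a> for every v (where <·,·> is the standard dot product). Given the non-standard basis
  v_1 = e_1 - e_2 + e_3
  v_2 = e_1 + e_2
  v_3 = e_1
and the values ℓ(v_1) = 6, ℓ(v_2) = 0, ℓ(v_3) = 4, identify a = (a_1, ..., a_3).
a = (4, -4, -2)

Write a = (a_1, ..., a_3) in the standard basis. For each basis vector v_i, ℓ(v_i) = <v_i, a> is a linear equation in the a_j's. Collect the n equations into a matrix system V a = ℓ, where row i of V is v_i (expressed in the standard basis). Since V is invertible (lower-triangular with 1s on the diagonal, up to permutation), solve by back-substitution:
  V =
[[1, -1, 1],
 [1, 1, 0],
 [1, 0, 0]]
  V a = (6, 0, 4)
Solving gives a = (4, -4, -2).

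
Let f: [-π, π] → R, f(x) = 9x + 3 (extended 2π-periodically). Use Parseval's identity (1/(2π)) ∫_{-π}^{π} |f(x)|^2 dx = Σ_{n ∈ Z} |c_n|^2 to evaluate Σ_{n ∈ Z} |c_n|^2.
Σ |c_n|^2 = 27π^2 + 9

Expand and integrate term by term over [-π, π]:
  ∫ (9x)^2 dx = 81·(2π^3/3); ∫ 2·9·(3)·x dx = 0 (odd integrand); ∫ 3^2 dx = 9·2π.
So (1/(2π)) ∫_{-π}^{π} (9x + 3)^2 dx = 81π^2/3 + 9 = 27π^2 + 9.
Parseval ⇒ Σ |c_n|^2 = 27π^2 + 9.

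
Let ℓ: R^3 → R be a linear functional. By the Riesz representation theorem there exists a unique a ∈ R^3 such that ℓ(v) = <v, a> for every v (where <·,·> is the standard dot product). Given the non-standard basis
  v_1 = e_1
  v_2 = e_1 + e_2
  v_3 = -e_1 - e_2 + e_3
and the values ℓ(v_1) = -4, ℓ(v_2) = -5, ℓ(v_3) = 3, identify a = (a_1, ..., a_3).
a = (-4, -1, -2)

Write a = (a_1, ..., a_3) in the standard basis. For each basis vector v_i, ℓ(v_i) = <v_i, a> is a linear equation in the a_j's. Collect the n equations into a matrix system V a = ℓ, where row i of V is v_i (expressed in the standard basis). Since V is invertible (lower-triangular with 1s on the diagonal, up to permutation), solve by back-substitution:
  V =
[[1, 0, 0],
 [1, 1, 0],
 [-1, -1, 1]]
  V a = (-4, -5, 3)
Solving gives a = (-4, -1, -2).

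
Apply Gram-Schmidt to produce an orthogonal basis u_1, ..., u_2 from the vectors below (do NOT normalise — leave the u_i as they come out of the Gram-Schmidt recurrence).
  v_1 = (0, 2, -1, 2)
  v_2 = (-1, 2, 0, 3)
Orthogonal basis:
  u_1 = (0, 2, -1, 2)
  u_2 = (-1, -2/9, 10/9, 7/9)

Apply the Gram-Schmidt recurrence
  u_1 = v_1
  u_i = v_i − Σ_{j<i} ((v_i · u_j) / (u_j · u_j)) · u_j.

Step by step this gives:
  u_1 = (0, 2, -1, 2)
  u_2 = (-1, -2/9, 10/9, 7/9)

Orthogonality check:
  u_2 · u_1 = 0 (should be 0)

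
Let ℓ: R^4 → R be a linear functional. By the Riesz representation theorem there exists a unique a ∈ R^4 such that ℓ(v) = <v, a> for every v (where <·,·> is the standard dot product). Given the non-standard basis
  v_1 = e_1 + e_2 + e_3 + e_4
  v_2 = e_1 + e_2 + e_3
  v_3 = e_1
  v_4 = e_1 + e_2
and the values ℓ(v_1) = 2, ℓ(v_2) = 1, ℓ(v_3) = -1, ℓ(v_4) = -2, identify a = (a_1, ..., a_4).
a = (-1, -1, 3, 1)

Write a = (a_1, ..., a_4) in the standard basis. For each basis vector v_i, ℓ(v_i) = <v_i, a> is a linear equation in the a_j's. Collect the n equations into a matrix system V a = ℓ, where row i of V is v_i (expressed in the standard basis). Since V is invertible (lower-triangular with 1s on the diagonal, up to permutation), solve by back-substitution:
  V =
[[1, 1, 1, 1],
 [1, 1, 1, 0],
 [1, 0, 0, 0],
 [1, 1, 0, 0]]
  V a = (2, 1, -1, -2)
Solving gives a = (-1, -1, 3, 1).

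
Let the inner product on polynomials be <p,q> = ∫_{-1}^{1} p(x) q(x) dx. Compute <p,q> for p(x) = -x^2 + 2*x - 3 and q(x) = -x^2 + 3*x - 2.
<p,q> = 296/15

Expand the product: p(x)·q(x) = x^4 - 5*x^3 + 11*x^2 - 13*x + 6.
∫_{-1}^{1} of each monomial x^k gives [2/(k+1) if k even, 0 if k odd]. Integrating term-by-term (or equivalently evaluating the antiderivative F(x) = x^5/5 - 5*x^4/4 + 11*x^3/3 - 13*x^2/2 + 6*x at the endpoints):
  F(1) − F(−1) = 127/60 − (-1057/60) = 296/15.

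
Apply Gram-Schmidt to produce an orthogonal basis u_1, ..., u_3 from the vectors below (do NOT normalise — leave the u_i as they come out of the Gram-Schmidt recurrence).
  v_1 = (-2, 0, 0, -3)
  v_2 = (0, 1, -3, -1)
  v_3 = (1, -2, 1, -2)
Orthogonal basis:
  u_1 = (-2, 0, 0, -3)
  u_2 = (6/13, 1, -3, -4/13)
  u_3 = (120/67, -217/134, -19/134, -80/67)

Apply the Gram-Schmidt recurrence
  u_1 = v_1
  u_i = v_i − Σ_{j<i} ((v_i · u_j) / (u_j · u_j)) · u_j.

Step by step this gives:
  u_1 = (-2, 0, 0, -3)
  u_2 = (6/13, 1, -3, -4/13)
  u_3 = (120/67, -217/134, -19/134, -80/67)

Orthogonality check:
  u_2 · u_1 = 0 (should be 0)
  u_3 · u_1 = 0 (should be 0)
  u_3 · u_2 = 0 (should be 0)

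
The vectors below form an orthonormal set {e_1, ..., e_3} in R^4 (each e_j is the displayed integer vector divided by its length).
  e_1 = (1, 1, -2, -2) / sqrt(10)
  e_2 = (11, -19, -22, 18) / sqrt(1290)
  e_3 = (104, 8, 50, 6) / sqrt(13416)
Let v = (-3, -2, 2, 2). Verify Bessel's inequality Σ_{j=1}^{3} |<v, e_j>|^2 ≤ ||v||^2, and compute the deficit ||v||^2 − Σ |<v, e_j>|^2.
Σ |<v, e_j>|^2 = 265/13; ||v||^2 = 21; deficit = 8/13

Write each e_j = u_j / sqrt(<u_j, u_j>) where u_j is the displayed integer vector. Then <v, e_j> = <v, u_j> / sqrt(<u_j, u_j>), so |<v, e_j>|^2 = <v, u_j>^2 / <u_j, u_j>.
Coefficients: <v, e_1> = -13/sqrt(10), <v, e_2> = -3/sqrt(1290), <v, e_3> = -216/sqrt(13416).
Square and sum: Σ |<v, e_j>|^2 = 265/13.
Compute ||v||^2 = v·v = 21.
Deficit = 21 − 265/13 = 8/13 ≥ 0, confirming Bessel's inequality. (The deficit equals ||v − Σ <v,e_j> e_j||^2, the squared distance from v to span{e_j}.)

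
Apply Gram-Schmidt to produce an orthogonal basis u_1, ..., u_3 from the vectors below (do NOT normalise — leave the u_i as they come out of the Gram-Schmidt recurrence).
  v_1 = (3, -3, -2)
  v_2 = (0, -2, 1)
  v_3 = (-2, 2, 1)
Orthogonal basis:
  u_1 = (3, -3, -2)
  u_2 = (-6/11, -16/11, 15/11)
  u_3 = (-7/47, -3/47, -6/47)

Apply the Gram-Schmidt recurrence
  u_1 = v_1
  u_i = v_i − Σ_{j<i} ((v_i · u_j) / (u_j · u_j)) · u_j.

Step by step this gives:
  u_1 = (3, -3, -2)
  u_2 = (-6/11, -16/11, 15/11)
  u_3 = (-7/47, -3/47, -6/47)

Orthogonality check:
  u_2 · u_1 = 0 (should be 0)
  u_3 · u_1 = 0 (should be 0)
  u_3 · u_2 = 0 (should be 0)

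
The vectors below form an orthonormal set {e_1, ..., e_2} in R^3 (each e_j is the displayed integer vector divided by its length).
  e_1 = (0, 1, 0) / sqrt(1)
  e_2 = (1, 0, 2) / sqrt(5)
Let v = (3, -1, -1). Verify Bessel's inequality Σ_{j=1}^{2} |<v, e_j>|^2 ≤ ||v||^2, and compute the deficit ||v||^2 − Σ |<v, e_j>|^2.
Σ |<v, e_j>|^2 = 6/5; ||v||^2 = 11; deficit = 49/5

Write each e_j = u_j / sqrt(<u_j, u_j>) where u_j is the displayed integer vector. Then <v, e_j> = <v, u_j> / sqrt(<u_j, u_j>), so |<v, e_j>|^2 = <v, u_j>^2 / <u_j, u_j>.
Coefficients: <v, e_1> = -1/sqrt(1), <v, e_2> = 1/sqrt(5).
Square and sum: Σ |<v, e_j>|^2 = 6/5.
Compute ||v||^2 = v·v = 11.
Deficit = 11 − 6/5 = 49/5 ≥ 0, confirming Bessel's inequality. (The deficit equals ||v − Σ <v,e_j> e_j||^2, the squared distance from v to span{e_j}.)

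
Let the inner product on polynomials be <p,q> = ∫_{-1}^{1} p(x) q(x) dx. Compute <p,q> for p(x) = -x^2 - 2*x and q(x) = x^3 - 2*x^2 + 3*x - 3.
<p,q> = -2

Expand the product: p(x)·q(x) = -x^5 + x^3 - 3*x^2 + 6*x.
∫_{-1}^{1} of each monomial x^k gives [2/(k+1) if k even, 0 if k odd]. Integrating term-by-term (or equivalently evaluating the antiderivative F(x) = -x^6/6 + x^4/4 - x^3 + 3*x^2 at the endpoints):
  F(1) − F(−1) = 25/12 − (49/12) = -2.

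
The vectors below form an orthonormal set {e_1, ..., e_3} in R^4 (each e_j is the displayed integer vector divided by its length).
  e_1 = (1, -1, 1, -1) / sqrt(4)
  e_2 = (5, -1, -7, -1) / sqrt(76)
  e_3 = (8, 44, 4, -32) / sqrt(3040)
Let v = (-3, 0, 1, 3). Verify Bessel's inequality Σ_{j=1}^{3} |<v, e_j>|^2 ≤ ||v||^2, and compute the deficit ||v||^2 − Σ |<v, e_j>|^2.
Σ |<v, e_j>|^2 = 189/10; ||v||^2 = 19; deficit = 1/10

Write each e_j = u_j / sqrt(<u_j, u_j>) where u_j is the displayed integer vector. Then <v, e_j> = <v, u_j> / sqrt(<u_j, u_j>), so |<v, e_j>|^2 = <v, u_j>^2 / <u_j, u_j>.
Coefficients: <v, e_1> = -5/sqrt(4), <v, e_2> = -25/sqrt(76), <v, e_3> = -116/sqrt(3040).
Square and sum: Σ |<v, e_j>|^2 = 189/10.
Compute ||v||^2 = v·v = 19.
Deficit = 19 − 189/10 = 1/10 ≥ 0, confirming Bessel's inequality. (The deficit equals ||v − Σ <v,e_j> e_j||^2, the squared distance from v to span{e_j}.)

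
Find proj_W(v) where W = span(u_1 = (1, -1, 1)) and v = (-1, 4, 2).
proj_W(v) = (-1, 1, -1)

Set up U = [u_1 | ... | u_1] ∈ R^(3×1). The projector onto W = col(U) is P = U (U^T U)^(-1) U^T.
Compute U^T U =
  [3],
and U^T v = (-3).
Solve U^T U · c = U^T v for the coefficients: c = (-1). The projection is proj_W(v) = U c.
Check: (v - proj_W(v)) · u_1 = 0  (should be 0).
Result: proj_W(v) = (-1, 1, -1).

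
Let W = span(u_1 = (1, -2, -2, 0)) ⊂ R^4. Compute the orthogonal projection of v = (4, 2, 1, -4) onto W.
proj_W(v) = (-2/9, 4/9, 4/9, 0)

Set up U = [u_1 | ... | u_1] ∈ R^(4×1). The projector onto W = col(U) is P = U (U^T U)^(-1) U^T.
Compute U^T U =
  [9],
and U^T v = (-2).
Solve U^T U · c = U^T v for the coefficients: c = (-2/9). The projection is proj_W(v) = U c.
Check: (v - proj_W(v)) · u_1 = 0  (should be 0).
Result: proj_W(v) = (-2/9, 4/9, 4/9, 0).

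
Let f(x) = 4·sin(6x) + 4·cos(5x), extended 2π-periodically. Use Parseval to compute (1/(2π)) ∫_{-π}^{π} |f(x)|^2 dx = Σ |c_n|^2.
Σ |c_n|^2 = 16

Expand |f|^2 and use orthogonality of {sin(nx), cos(mx)} on [-π, π]:
  ∫_{-π}^{π} sin(nx)^2 dx = π, ∫ cos(mx)^2 dx = π, and cross terms integrate to 0.
So ∫_{-π}^{π} f(x)^2 dx = 4^2 · π + 4^2 · π = (16 + 16)π.
Divide by 2π: (16 + 16)/2 = 16.
By Parseval, this equals Σ |c_n|^2.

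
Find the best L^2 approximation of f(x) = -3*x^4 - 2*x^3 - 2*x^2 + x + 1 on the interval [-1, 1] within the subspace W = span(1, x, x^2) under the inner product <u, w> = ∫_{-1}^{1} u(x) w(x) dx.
g(x) = -32*x^2/7 - x/5 + 44/35

The best approximation g ∈ W is the orthogonal projection of f onto W. Writing g = a_0 + a_1 x + a_2 x^2, the coefficients solve the normal equations G · a = b where
  G_{ij} = <φ_i, φ_j> and b_i = <f, φ_i>, with φ_0 = 1, φ_1 = x, φ_2 = x^2.
G =
  [2, 0, 2/3]
  [0, 2/3, 0]
  [2/3, 0, 2/5],
b = (-8/15, -2/15, -104/105).
Solving gives a_0 = 44/35, a_1 = -1/5, a_2 = -32/7, so
  g(x) = -32*x^2/7 - x/5 + 44/35.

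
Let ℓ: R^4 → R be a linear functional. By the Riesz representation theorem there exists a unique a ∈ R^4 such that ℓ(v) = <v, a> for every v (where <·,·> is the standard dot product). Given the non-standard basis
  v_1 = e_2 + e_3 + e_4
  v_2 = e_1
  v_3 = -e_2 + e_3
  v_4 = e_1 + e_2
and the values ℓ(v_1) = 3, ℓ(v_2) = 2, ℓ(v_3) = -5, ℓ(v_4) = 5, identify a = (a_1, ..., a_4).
a = (2, 3, -2, 2)

Write a = (a_1, ..., a_4) in the standard basis. For each basis vector v_i, ℓ(v_i) = <v_i, a> is a linear equation in the a_j's. Collect the n equations into a matrix system V a = ℓ, where row i of V is v_i (expressed in the standard basis). Since V is invertible (lower-triangular with 1s on the diagonal, up to permutation), solve by back-substitution:
  V =
[[0, 1, 1, 1],
 [1, 0, 0, 0],
 [0, -1, 1, 0],
 [1, 1, 0, 0]]
  V a = (3, 2, -5, 5)
Solving gives a = (2, 3, -2, 2).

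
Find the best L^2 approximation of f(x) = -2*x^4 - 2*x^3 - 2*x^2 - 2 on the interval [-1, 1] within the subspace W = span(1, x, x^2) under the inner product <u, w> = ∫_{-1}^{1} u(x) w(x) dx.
g(x) = -26*x^2/7 - 6*x/5 - 64/35

The best approximation g ∈ W is the orthogonal projection of f onto W. Writing g = a_0 + a_1 x + a_2 x^2, the coefficients solve the normal equations G · a = b where
  G_{ij} = <φ_i, φ_j> and b_i = <f, φ_i>, with φ_0 = 1, φ_1 = x, φ_2 = x^2.
G =
  [2, 0, 2/3]
  [0, 2/3, 0]
  [2/3, 0, 2/5],
b = (-92/15, -4/5, -284/105).
Solving gives a_0 = -64/35, a_1 = -6/5, a_2 = -26/7, so
  g(x) = -26*x^2/7 - 6*x/5 - 64/35.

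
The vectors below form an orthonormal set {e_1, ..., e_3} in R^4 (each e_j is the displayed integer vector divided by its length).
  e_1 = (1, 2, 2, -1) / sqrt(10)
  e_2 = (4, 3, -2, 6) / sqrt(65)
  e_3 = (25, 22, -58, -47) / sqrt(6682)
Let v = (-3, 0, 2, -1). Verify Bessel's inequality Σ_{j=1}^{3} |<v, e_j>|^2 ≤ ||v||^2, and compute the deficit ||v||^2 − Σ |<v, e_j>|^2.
Σ |<v, e_j>|^2 = 2814/257; ||v||^2 = 14; deficit = 784/257

Write each e_j = u_j / sqrt(<u_j, u_j>) where u_j is the displayed integer vector. Then <v, e_j> = <v, u_j> / sqrt(<u_j, u_j>), so |<v, e_j>|^2 = <v, u_j>^2 / <u_j, u_j>.
Coefficients: <v, e_1> = 2/sqrt(10), <v, e_2> = -22/sqrt(65), <v, e_3> = -144/sqrt(6682).
Square and sum: Σ |<v, e_j>|^2 = 2814/257.
Compute ||v||^2 = v·v = 14.
Deficit = 14 − 2814/257 = 784/257 ≥ 0, confirming Bessel's inequality. (The deficit equals ||v − Σ <v,e_j> e_j||^2, the squared distance from v to span{e_j}.)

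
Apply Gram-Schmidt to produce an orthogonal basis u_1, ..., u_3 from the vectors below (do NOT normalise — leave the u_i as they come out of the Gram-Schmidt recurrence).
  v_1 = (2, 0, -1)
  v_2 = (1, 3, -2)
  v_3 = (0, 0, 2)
Orthogonal basis:
  u_1 = (2, 0, -1)
  u_2 = (-3/5, 3, -6/5)
  u_3 = (2/3, 2/3, 4/3)

Apply the Gram-Schmidt recurrence
  u_1 = v_1
  u_i = v_i − Σ_{j<i} ((v_i · u_j) / (u_j · u_j)) · u_j.

Step by step this gives:
  u_1 = (2, 0, -1)
  u_2 = (-3/5, 3, -6/5)
  u_3 = (2/3, 2/3, 4/3)

Orthogonality check:
  u_2 · u_1 = 0 (should be 0)
  u_3 · u_1 = 0 (should be 0)
  u_3 · u_2 = 0 (should be 0)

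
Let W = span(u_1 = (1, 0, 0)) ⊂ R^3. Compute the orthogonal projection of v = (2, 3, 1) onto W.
proj_W(v) = (2, 0, 0)

Set up U = [u_1 | ... | u_1] ∈ R^(3×1). The projector onto W = col(U) is P = U (U^T U)^(-1) U^T.
Compute U^T U =
  [1],
and U^T v = (2).
Solve U^T U · c = U^T v for the coefficients: c = (2). The projection is proj_W(v) = U c.
Check: (v - proj_W(v)) · u_1 = 0  (should be 0).
Result: proj_W(v) = (2, 0, 0).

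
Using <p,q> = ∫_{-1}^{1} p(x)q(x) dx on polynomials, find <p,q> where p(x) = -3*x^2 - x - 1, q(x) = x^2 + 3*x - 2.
<p,q> = 62/15

Expand the product: p(x)·q(x) = -3*x^4 - 10*x^3 + 2*x^2 - x + 2.
∫_{-1}^{1} of each monomial x^k gives [2/(k+1) if k even, 0 if k odd]. Integrating term-by-term (or equivalently evaluating the antiderivative F(x) = -3*x^5/5 - 5*x^4/2 + 2*x^3/3 - x^2/2 + 2*x at the endpoints):
  F(1) − F(−1) = -14/15 − (-76/15) = 62/15.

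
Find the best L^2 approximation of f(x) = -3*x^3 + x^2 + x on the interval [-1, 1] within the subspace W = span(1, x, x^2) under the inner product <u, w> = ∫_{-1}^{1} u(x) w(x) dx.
g(x) = x^2 - 4*x/5

The best approximation g ∈ W is the orthogonal projection of f onto W. Writing g = a_0 + a_1 x + a_2 x^2, the coefficients solve the normal equations G · a = b where
  G_{ij} = <φ_i, φ_j> and b_i = <f, φ_i>, with φ_0 = 1, φ_1 = x, φ_2 = x^2.
G =
  [2, 0, 2/3]
  [0, 2/3, 0]
  [2/3, 0, 2/5],
b = (2/3, -8/15, 2/5).
Solving gives a_0 = 0, a_1 = -4/5, a_2 = 1, so
  g(x) = x^2 - 4*x/5.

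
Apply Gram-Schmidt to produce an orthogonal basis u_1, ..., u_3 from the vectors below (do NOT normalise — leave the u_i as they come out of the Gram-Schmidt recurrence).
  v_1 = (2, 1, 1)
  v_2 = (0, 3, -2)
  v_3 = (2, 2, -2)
Orthogonal basis:
  u_1 = (2, 1, 1)
  u_2 = (-1/3, 17/6, -13/6)
  u_3 = (10/11, -8/11, -12/11)

Apply the Gram-Schmidt recurrence
  u_1 = v_1
  u_i = v_i − Σ_{j<i} ((v_i · u_j) / (u_j · u_j)) · u_j.

Step by step this gives:
  u_1 = (2, 1, 1)
  u_2 = (-1/3, 17/6, -13/6)
  u_3 = (10/11, -8/11, -12/11)

Orthogonality check:
  u_2 · u_1 = 0 (should be 0)
  u_3 · u_1 = 0 (should be 0)
  u_3 · u_2 = 0 (should be 0)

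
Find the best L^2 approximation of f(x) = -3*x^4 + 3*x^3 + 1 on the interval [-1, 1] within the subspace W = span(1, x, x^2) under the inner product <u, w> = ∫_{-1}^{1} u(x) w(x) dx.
g(x) = -18*x^2/7 + 9*x/5 + 44/35

The best approximation g ∈ W is the orthogonal projection of f onto W. Writing g = a_0 + a_1 x + a_2 x^2, the coefficients solve the normal equations G · a = b where
  G_{ij} = <φ_i, φ_j> and b_i = <f, φ_i>, with φ_0 = 1, φ_1 = x, φ_2 = x^2.
G =
  [2, 0, 2/3]
  [0, 2/3, 0]
  [2/3, 0, 2/5],
b = (4/5, 6/5, -4/21).
Solving gives a_0 = 44/35, a_1 = 9/5, a_2 = -18/7, so
  g(x) = -18*x^2/7 + 9*x/5 + 44/35.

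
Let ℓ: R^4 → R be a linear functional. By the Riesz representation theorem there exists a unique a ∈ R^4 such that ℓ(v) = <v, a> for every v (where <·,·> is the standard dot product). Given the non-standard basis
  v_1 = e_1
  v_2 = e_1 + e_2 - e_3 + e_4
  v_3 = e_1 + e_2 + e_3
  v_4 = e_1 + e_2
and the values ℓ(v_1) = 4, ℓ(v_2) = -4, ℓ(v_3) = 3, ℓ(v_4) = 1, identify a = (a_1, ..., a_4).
a = (4, -3, 2, -3)

Write a = (a_1, ..., a_4) in the standard basis. For each basis vector v_i, ℓ(v_i) = <v_i, a> is a linear equation in the a_j's. Collect the n equations into a matrix system V a = ℓ, where row i of V is v_i (expressed in the standard basis). Since V is invertible (lower-triangular with 1s on the diagonal, up to permutation), solve by back-substitution:
  V =
[[1, 0, 0, 0],
 [1, 1, -1, 1],
 [1, 1, 1, 0],
 [1, 1, 0, 0]]
  V a = (4, -4, 3, 1)
Solving gives a = (4, -3, 2, -3).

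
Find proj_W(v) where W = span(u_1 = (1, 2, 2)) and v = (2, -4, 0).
proj_W(v) = (-2/3, -4/3, -4/3)

Set up U = [u_1 | ... | u_1] ∈ R^(3×1). The projector onto W = col(U) is P = U (U^T U)^(-1) U^T.
Compute U^T U =
  [9],
and U^T v = (-6).
Solve U^T U · c = U^T v for the coefficients: c = (-2/3). The projection is proj_W(v) = U c.
Check: (v - proj_W(v)) · u_1 = 0  (should be 0).
Result: proj_W(v) = (-2/3, -4/3, -4/3).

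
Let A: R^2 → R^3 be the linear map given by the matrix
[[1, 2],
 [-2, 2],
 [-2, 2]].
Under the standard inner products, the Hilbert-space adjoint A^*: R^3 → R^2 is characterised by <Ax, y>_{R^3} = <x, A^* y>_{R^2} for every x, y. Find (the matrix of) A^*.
A^* = A^T =
[[1, -2, -2],
 [2, 2, 2]]

For real matrices with standard dot products, the defining identity <Ax, y> = <x, A^* y> gives (Ax)^T y = x^T (A^*) y, i.e. x^T A^T y = x^T (A^*) y. Since this holds for all x, y, we must have A^* = A^T. Therefore
A^* =
[[1, -2, -2],
 [2, 2, 2]].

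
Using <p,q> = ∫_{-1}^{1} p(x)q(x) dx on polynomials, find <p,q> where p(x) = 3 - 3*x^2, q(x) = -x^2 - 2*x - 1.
<p,q> = -24/5

Expand the product: p(x)·q(x) = 3*x^4 + 6*x^3 - 6*x - 3.
∫_{-1}^{1} of each monomial x^k gives [2/(k+1) if k even, 0 if k odd]. Integrating term-by-term (or equivalently evaluating the antiderivative F(x) = 3*x^5/5 + 3*x^4/2 - 3*x^2 - 3*x at the endpoints):
  F(1) − F(−1) = -39/10 − (9/10) = -24/5.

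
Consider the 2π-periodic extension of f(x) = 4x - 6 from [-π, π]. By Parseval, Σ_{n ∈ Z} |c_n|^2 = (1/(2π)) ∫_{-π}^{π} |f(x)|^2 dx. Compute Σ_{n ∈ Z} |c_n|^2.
Σ |c_n|^2 = 16π^2/3 + 36

Expand and integrate term by term over [-π, π]:
  ∫ (4x)^2 dx = 16·(2π^3/3); ∫ 2·4·(-6)·x dx = 0 (odd integrand); ∫ (-6)^2 dx = 36·2π.
So (1/(2π)) ∫_{-π}^{π} (4x - 6)^2 dx = 16π^2/3 + 36 = 16π^2/3 + 36.
Parseval ⇒ Σ |c_n|^2 = 16π^2/3 + 36.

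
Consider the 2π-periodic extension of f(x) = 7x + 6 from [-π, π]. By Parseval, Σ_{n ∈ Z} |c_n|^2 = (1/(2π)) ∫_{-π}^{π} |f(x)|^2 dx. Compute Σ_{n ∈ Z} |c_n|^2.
Σ |c_n|^2 = 49π^2/3 + 36

Expand and integrate term by term over [-π, π]:
  ∫ (7x)^2 dx = 49·(2π^3/3); ∫ 2·7·(6)·x dx = 0 (odd integrand); ∫ 6^2 dx = 36·2π.
So (1/(2π)) ∫_{-π}^{π} (7x + 6)^2 dx = 49π^2/3 + 36 = 49π^2/3 + 36.
Parseval ⇒ Σ |c_n|^2 = 49π^2/3 + 36.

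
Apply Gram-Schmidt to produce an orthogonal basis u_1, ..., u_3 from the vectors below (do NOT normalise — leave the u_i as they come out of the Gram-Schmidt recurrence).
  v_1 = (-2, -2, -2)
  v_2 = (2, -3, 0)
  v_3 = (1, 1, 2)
Orthogonal basis:
  u_1 = (-2, -2, -2)
  u_2 = (7/3, -8/3, 1/3)
  u_3 = (-15/38, -5/19, 25/38)

Apply the Gram-Schmidt recurrence
  u_1 = v_1
  u_i = v_i − Σ_{j<i} ((v_i · u_j) / (u_j · u_j)) · u_j.

Step by step this gives:
  u_1 = (-2, -2, -2)
  u_2 = (7/3, -8/3, 1/3)
  u_3 = (-15/38, -5/19, 25/38)

Orthogonality check:
  u_2 · u_1 = 0 (should be 0)
  u_3 · u_1 = 0 (should be 0)
  u_3 · u_2 = 0 (should be 0)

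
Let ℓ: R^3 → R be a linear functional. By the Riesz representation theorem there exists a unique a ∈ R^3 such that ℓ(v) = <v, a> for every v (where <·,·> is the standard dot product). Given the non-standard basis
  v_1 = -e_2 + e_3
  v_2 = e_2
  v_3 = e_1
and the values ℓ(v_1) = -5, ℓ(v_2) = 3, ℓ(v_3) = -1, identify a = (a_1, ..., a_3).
a = (-1, 3, -2)

Write a = (a_1, ..., a_3) in the standard basis. For each basis vector v_i, ℓ(v_i) = <v_i, a> is a linear equation in the a_j's. Collect the n equations into a matrix system V a = ℓ, where row i of V is v_i (expressed in the standard basis). Since V is invertible (lower-triangular with 1s on the diagonal, up to permutation), solve by back-substitution:
  V =
[[0, -1, 1],
 [0, 1, 0],
 [1, 0, 0]]
  V a = (-5, 3, -1)
Solving gives a = (-1, 3, -2).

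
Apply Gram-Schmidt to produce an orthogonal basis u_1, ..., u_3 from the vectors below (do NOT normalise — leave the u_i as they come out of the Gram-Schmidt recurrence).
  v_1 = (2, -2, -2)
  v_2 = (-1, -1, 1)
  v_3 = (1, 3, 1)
Orthogonal basis:
  u_1 = (2, -2, -2)
  u_2 = (-2/3, -4/3, 2/3)
  u_3 = (1, 0, 1)

Apply the Gram-Schmidt recurrence
  u_1 = v_1
  u_i = v_i − Σ_{j<i} ((v_i · u_j) / (u_j · u_j)) · u_j.

Step by step this gives:
  u_1 = (2, -2, -2)
  u_2 = (-2/3, -4/3, 2/3)
  u_3 = (1, 0, 1)

Orthogonality check:
  u_2 · u_1 = 0 (should be 0)
  u_3 · u_1 = 0 (should be 0)
  u_3 · u_2 = 0 (should be 0)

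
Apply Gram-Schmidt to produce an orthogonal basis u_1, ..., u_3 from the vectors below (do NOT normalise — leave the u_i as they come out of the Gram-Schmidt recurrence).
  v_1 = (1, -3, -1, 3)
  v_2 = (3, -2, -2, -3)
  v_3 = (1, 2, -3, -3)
Orthogonal basis:
  u_1 = (1, -3, -1, 3)
  u_2 = (29/10, -17/10, -19/10, -33/10)
  u_3 = (-19/129, 347/258, -629/258, 25/43)

Apply the Gram-Schmidt recurrence
  u_1 = v_1
  u_i = v_i − Σ_{j<i} ((v_i · u_j) / (u_j · u_j)) · u_j.

Step by step this gives:
  u_1 = (1, -3, -1, 3)
  u_2 = (29/10, -17/10, -19/10, -33/10)
  u_3 = (-19/129, 347/258, -629/258, 25/43)

Orthogonality check:
  u_2 · u_1 = 0 (should be 0)
  u_3 · u_1 = 0 (should be 0)
  u_3 · u_2 = 0 (should be 0)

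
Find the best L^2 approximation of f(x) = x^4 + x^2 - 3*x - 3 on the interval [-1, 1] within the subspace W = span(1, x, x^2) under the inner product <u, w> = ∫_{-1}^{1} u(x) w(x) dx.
g(x) = 13*x^2/7 - 3*x - 108/35

The best approximation g ∈ W is the orthogonal projection of f onto W. Writing g = a_0 + a_1 x + a_2 x^2, the coefficients solve the normal equations G · a = b where
  G_{ij} = <φ_i, φ_j> and b_i = <f, φ_i>, with φ_0 = 1, φ_1 = x, φ_2 = x^2.
G =
  [2, 0, 2/3]
  [0, 2/3, 0]
  [2/3, 0, 2/5],
b = (-74/15, -2, -46/35).
Solving gives a_0 = -108/35, a_1 = -3, a_2 = 13/7, so
  g(x) = 13*x^2/7 - 3*x - 108/35.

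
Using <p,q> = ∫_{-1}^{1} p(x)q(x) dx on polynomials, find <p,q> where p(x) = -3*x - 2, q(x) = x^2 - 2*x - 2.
<p,q> = 32/3

Expand the product: p(x)·q(x) = -3*x^3 + 4*x^2 + 10*x + 4.
∫_{-1}^{1} of each monomial x^k gives [2/(k+1) if k even, 0 if k odd]. Integrating term-by-term (or equivalently evaluating the antiderivative F(x) = -3*x^4/4 + 4*x^3/3 + 5*x^2 + 4*x at the endpoints):
  F(1) − F(−1) = 115/12 − (-13/12) = 32/3.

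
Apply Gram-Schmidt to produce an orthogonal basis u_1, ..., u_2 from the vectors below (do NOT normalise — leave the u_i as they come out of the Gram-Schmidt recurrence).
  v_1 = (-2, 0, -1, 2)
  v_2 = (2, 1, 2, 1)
Orthogonal basis:
  u_1 = (-2, 0, -1, 2)
  u_2 = (10/9, 1, 14/9, 17/9)

Apply the Gram-Schmidt recurrence
  u_1 = v_1
  u_i = v_i − Σ_{j<i} ((v_i · u_j) / (u_j · u_j)) · u_j.

Step by step this gives:
  u_1 = (-2, 0, -1, 2)
  u_2 = (10/9, 1, 14/9, 17/9)

Orthogonality check:
  u_2 · u_1 = 0 (should be 0)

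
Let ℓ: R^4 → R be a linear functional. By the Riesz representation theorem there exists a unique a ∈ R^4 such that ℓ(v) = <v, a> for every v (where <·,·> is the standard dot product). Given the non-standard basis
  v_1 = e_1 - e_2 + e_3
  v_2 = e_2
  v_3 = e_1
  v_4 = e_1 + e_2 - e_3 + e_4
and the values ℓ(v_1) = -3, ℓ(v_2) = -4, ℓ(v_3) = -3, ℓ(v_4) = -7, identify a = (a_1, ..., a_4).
a = (-3, -4, -4, -4)

Write a = (a_1, ..., a_4) in the standard basis. For each basis vector v_i, ℓ(v_i) = <v_i, a> is a linear equation in the a_j's. Collect the n equations into a matrix system V a = ℓ, where row i of V is v_i (expressed in the standard basis). Since V is invertible (lower-triangular with 1s on the diagonal, up to permutation), solve by back-substitution:
  V =
[[1, -1, 1, 0],
 [0, 1, 0, 0],
 [1, 0, 0, 0],
 [1, 1, -1, 1]]
  V a = (-3, -4, -3, -7)
Solving gives a = (-3, -4, -4, -4).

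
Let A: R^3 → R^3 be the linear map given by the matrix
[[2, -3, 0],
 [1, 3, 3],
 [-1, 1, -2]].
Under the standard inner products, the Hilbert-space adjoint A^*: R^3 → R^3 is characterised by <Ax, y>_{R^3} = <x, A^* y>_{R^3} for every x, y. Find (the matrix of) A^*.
A^* = A^T =
[[2, 1, -1],
 [-3, 3, 1],
 [0, 3, -2]]

For real matrices with standard dot products, the defining identity <Ax, y> = <x, A^* y> gives (Ax)^T y = x^T (A^*) y, i.e. x^T A^T y = x^T (A^*) y. Since this holds for all x, y, we must have A^* = A^T. Therefore
A^* =
[[2, 1, -1],
 [-3, 3, 1],
 [0, 3, -2]].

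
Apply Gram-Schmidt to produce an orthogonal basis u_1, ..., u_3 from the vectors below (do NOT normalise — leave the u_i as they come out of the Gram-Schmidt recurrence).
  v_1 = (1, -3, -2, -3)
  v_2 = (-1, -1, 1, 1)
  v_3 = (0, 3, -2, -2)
Orthogonal basis:
  u_1 = (1, -3, -2, -3)
  u_2 = (-20/23, -32/23, 17/23, 14/23)
  u_3 = (-141/83, 40/83, -42/83, -59/83)

Apply the Gram-Schmidt recurrence
  u_1 = v_1
  u_i = v_i − Σ_{j<i} ((v_i · u_j) / (u_j · u_j)) · u_j.

Step by step this gives:
  u_1 = (1, -3, -2, -3)
  u_2 = (-20/23, -32/23, 17/23, 14/23)
  u_3 = (-141/83, 40/83, -42/83, -59/83)

Orthogonality check:
  u_2 · u_1 = 0 (should be 0)
  u_3 · u_1 = 0 (should be 0)
  u_3 · u_2 = 0 (should be 0)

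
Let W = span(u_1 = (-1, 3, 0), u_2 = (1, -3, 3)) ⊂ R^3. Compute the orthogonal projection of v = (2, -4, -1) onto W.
proj_W(v) = (7/5, -21/5, -1)

Set up U = [u_1 | ... | u_2] ∈ R^(3×2). The projector onto W = col(U) is P = U (U^T U)^(-1) U^T.
Compute U^T U =
  [10, -10]
  [-10, 19],
and U^T v = (-14, 11).
Solve U^T U · c = U^T v for the coefficients: c = (-26/15, -1/3). The projection is proj_W(v) = U c.
Check: (v - proj_W(v)) · u_1 = 0  (should be 0).
Check: (v - proj_W(v)) · u_2 = 0  (should be 0).
Result: proj_W(v) = (7/5, -21/5, -1).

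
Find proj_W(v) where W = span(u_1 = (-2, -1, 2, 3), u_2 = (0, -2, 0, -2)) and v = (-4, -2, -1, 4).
proj_W(v) = (-9/4, -5/4, 9/4, 13/4)

Set up U = [u_1 | ... | u_2] ∈ R^(4×2). The projector onto W = col(U) is P = U (U^T U)^(-1) U^T.
Compute U^T U =
  [18, -4]
  [-4, 8],
and U^T v = (20, -4).
Solve U^T U · c = U^T v for the coefficients: c = (9/8, 1/16). The projection is proj_W(v) = U c.
Check: (v - proj_W(v)) · u_1 = 0  (should be 0).
Check: (v - proj_W(v)) · u_2 = 0  (should be 0).
Result: proj_W(v) = (-9/4, -5/4, 9/4, 13/4).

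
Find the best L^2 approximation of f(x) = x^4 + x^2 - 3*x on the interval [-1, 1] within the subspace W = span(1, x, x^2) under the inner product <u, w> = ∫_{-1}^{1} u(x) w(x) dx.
g(x) = 13*x^2/7 - 3*x - 3/35

The best approximation g ∈ W is the orthogonal projection of f onto W. Writing g = a_0 + a_1 x + a_2 x^2, the coefficients solve the normal equations G · a = b where
  G_{ij} = <φ_i, φ_j> and b_i = <f, φ_i>, with φ_0 = 1, φ_1 = x, φ_2 = x^2.
G =
  [2, 0, 2/3]
  [0, 2/3, 0]
  [2/3, 0, 2/5],
b = (16/15, -2, 24/35).
Solving gives a_0 = -3/35, a_1 = -3, a_2 = 13/7, so
  g(x) = 13*x^2/7 - 3*x - 3/35.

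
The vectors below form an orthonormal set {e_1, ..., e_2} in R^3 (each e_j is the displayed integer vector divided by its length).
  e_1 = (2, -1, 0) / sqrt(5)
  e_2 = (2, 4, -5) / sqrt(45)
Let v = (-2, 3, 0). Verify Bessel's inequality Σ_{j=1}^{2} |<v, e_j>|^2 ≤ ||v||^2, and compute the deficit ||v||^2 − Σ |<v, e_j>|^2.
Σ |<v, e_j>|^2 = 101/9; ||v||^2 = 13; deficit = 16/9

Write each e_j = u_j / sqrt(<u_j, u_j>) where u_j is the displayed integer vector. Then <v, e_j> = <v, u_j> / sqrt(<u_j, u_j>), so |<v, e_j>|^2 = <v, u_j>^2 / <u_j, u_j>.
Coefficients: <v, e_1> = -7/sqrt(5), <v, e_2> = 8/sqrt(45).
Square and sum: Σ |<v, e_j>|^2 = 101/9.
Compute ||v||^2 = v·v = 13.
Deficit = 13 − 101/9 = 16/9 ≥ 0, confirming Bessel's inequality. (The deficit equals ||v − Σ <v,e_j> e_j||^2, the squared distance from v to span{e_j}.)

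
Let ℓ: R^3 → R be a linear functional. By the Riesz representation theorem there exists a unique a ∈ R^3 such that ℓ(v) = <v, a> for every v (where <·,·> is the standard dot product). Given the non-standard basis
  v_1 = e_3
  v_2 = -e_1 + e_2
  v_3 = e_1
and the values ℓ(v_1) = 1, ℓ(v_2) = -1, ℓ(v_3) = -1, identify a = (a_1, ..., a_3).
a = (-1, -2, 1)

Write a = (a_1, ..., a_3) in the standard basis. For each basis vector v_i, ℓ(v_i) = <v_i, a> is a linear equation in the a_j's. Collect the n equations into a matrix system V a = ℓ, where row i of V is v_i (expressed in the standard basis). Since V is invertible (lower-triangular with 1s on the diagonal, up to permutation), solve by back-substitution:
  V =
[[0, 0, 1],
 [-1, 1, 0],
 [1, 0, 0]]
  V a = (1, -1, -1)
Solving gives a = (-1, -2, 1).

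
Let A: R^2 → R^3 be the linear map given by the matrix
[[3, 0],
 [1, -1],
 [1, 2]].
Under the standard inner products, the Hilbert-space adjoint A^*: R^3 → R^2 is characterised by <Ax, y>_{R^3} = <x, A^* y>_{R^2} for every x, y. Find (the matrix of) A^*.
A^* = A^T =
[[3, 1, 1],
 [0, -1, 2]]

For real matrices with standard dot products, the defining identity <Ax, y> = <x, A^* y> gives (Ax)^T y = x^T (A^*) y, i.e. x^T A^T y = x^T (A^*) y. Since this holds for all x, y, we must have A^* = A^T. Therefore
A^* =
[[3, 1, 1],
 [0, -1, 2]].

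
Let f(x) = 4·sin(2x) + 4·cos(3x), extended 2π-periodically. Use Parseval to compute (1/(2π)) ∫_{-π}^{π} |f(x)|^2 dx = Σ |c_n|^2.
Σ |c_n|^2 = 16

Expand |f|^2 and use orthogonality of {sin(nx), cos(mx)} on [-π, π]:
  ∫_{-π}^{π} sin(nx)^2 dx = π, ∫ cos(mx)^2 dx = π, and cross terms integrate to 0.
So ∫_{-π}^{π} f(x)^2 dx = 4^2 · π + 4^2 · π = (16 + 16)π.
Divide by 2π: (16 + 16)/2 = 16.
By Parseval, this equals Σ |c_n|^2.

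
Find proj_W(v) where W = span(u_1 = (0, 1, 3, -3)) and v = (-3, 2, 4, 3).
proj_W(v) = (0, 5/19, 15/19, -15/19)

Set up U = [u_1 | ... | u_1] ∈ R^(4×1). The projector onto W = col(U) is P = U (U^T U)^(-1) U^T.
Compute U^T U =
  [19],
and U^T v = (5).
Solve U^T U · c = U^T v for the coefficients: c = (5/19). The projection is proj_W(v) = U c.
Check: (v - proj_W(v)) · u_1 = 0  (should be 0).
Result: proj_W(v) = (0, 5/19, 15/19, -15/19).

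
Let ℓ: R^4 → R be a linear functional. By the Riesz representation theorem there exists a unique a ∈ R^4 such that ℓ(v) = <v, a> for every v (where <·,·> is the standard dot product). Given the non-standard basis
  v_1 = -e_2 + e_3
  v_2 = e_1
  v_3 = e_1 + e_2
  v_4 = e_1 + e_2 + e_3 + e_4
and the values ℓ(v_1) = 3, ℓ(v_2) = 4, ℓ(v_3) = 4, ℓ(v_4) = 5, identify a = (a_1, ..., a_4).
a = (4, 0, 3, -2)

Write a = (a_1, ..., a_4) in the standard basis. For each basis vector v_i, ℓ(v_i) = <v_i, a> is a linear equation in the a_j's. Collect the n equations into a matrix system V a = ℓ, where row i of V is v_i (expressed in the standard basis). Since V is invertible (lower-triangular with 1s on the diagonal, up to permutation), solve by back-substitution:
  V =
[[0, -1, 1, 0],
 [1, 0, 0, 0],
 [1, 1, 0, 0],
 [1, 1, 1, 1]]
  V a = (3, 4, 4, 5)
Solving gives a = (4, 0, 3, -2).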